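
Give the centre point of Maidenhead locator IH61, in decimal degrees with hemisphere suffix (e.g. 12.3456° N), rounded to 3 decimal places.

18.500° S, 7.000° W

Field I=8, H=7: +8·20° lon, +7·10° lat → SW at lon -20°, lat -20°.
Square 6, 1: +6·2° lon, +1·1° lat → SW at lon -8°, lat -19°.
Cell spans 2° lon × 1° lat. Centre is SW corner plus half of each.
latitude 18.500° S, longitude 7.000° W.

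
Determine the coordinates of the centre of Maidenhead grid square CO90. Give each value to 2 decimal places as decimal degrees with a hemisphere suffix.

50.50° N, 121.00° W

Field C=2, O=14: +2·20° lon, +14·10° lat → SW at lon -140°, lat 50°.
Square 9, 0: +9·2° lon, +0·1° lat → SW at lon -122°, lat 50°.
Cell spans 2° lon × 1° lat. Centre is SW corner plus half of each.
latitude 50.50° N, longitude 121.00° W.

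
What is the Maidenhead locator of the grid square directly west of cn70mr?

CN70lr

Longitude subsquare m = 12; −1 → 11 = l.
The latitude characters are unchanged.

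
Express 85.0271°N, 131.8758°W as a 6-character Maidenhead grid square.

CR45ba

Offset from 180°W / 90°S: lon 48.1242°, lat 175.0271°.
Field: lon ⌊48.1242/20⌋ = 2 → C; lat ⌊175.0271/10⌋ = 17 → R.
Square: lon ⌊8.1242/2⌋ = 4; lat ⌊5.0271/1⌋ = 5.
Subsquare: lon ⌊0.1242/0.0833333⌋ = 1 → b; lat ⌊0.0271/0.0416667⌋ = 0 → a.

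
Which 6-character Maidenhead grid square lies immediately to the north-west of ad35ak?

Longitude subsquare a = 0; −1 → -1, wraps to 23 = x, carry into square.
Longitude square 3; −1 → 2.
Latitude subsquare k = 10; +1 → 11 = l.

AD25xl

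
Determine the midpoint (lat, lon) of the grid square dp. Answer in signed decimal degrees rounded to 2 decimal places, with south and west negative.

65.00, -110.00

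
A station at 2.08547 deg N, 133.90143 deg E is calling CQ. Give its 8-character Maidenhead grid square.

Offset from 180°W / 90°S: lon 313.90143°, lat 92.08547°.
Field: 313.90143/20 → 15 → P, 92.08547/10 → 9 → J; chars PJ.
Square: 13.90143/2 → 6, 2.08547/1 → 2; chars 62.
Subsquare: 1.90143/0.0833333 → 22 → w, 0.08547/0.0416667 → 2 → c; chars wc.
Extended square: 0.06810/0.00833333 → 8, 0.00214/0.00416667 → 0; chars 80.

PJ62wc80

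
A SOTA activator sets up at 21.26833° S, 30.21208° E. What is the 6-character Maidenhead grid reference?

KG58cr

Shift to the Maidenhead origin (180°W, 90°S): lon 210.2121, lat 68.7317.
Field: lon ⌊210.2121/20⌋ = 10 → K; lat ⌊68.7317/10⌋ = 6 → G.
Square: lon ⌊10.2121/2⌋ = 5; lat ⌊8.7317/1⌋ = 8.
Subsquare: lon ⌊0.2121/0.0833333⌋ = 2 → c; lat ⌊0.7317/0.0416667⌋ = 17 → r.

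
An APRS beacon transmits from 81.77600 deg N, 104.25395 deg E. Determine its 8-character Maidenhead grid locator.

Add 180° to longitude and 90° to latitude: 284.25395, 171.77600.
Field: lon ⌊284.25395/20⌋ = 14 → O; lat ⌊171.77600/10⌋ = 17 → R.
Square: lon ⌊4.25395/2⌋ = 2; lat ⌊1.77600/1⌋ = 1.
Subsquare: lon ⌊0.25395/0.0833333⌋ = 3 → d; lat ⌊0.77600/0.0416667⌋ = 18 → s.
Extended square: lon ⌊0.00395/0.00833333⌋ = 0; lat ⌊0.02600/0.00416667⌋ = 6.

OR21ds06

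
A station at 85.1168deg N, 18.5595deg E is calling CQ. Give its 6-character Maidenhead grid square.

JR95gc

Shift to the Maidenhead origin (180°W, 90°S): lon 198.5595, lat 175.1168.
Field: lon ⌊198.5595/20⌋ = 9 → J; lat ⌊175.1168/10⌋ = 17 → R.
Square: lon ⌊18.5595/2⌋ = 9; lat ⌊5.1168/1⌋ = 5.
Subsquare: lon ⌊0.5595/0.0833333⌋ = 6 → g; lat ⌊0.1168/0.0416667⌋ = 2 → c.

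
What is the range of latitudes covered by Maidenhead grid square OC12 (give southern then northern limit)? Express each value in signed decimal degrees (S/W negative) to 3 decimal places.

-68.000, -67.000

Field O=14, C=2: +14·20° lon, +2·10° lat → SW at lon 100°, lat -70°.
Square 1, 2: +1·2° lon, +2·1° lat → SW at lon 102°, lat -68°.
Cell spans 2° lon × 1° lat.
south -68.000, north -67.000.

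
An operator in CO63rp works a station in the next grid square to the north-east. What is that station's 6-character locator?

CO63sq

Longitude subsquare r = 17; +1 → 18 = s.
Latitude subsquare p = 15; +1 → 16 = q.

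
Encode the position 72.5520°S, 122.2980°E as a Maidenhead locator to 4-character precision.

PB17

Shift to the Maidenhead origin (180°W, 90°S): lon 302.30, lat 17.45.
Field (20°×10°, letters A–R): lon ⌊302.30/20⌋ = 15 → P; lat ⌊17.45/10⌋ = 1 → B.
Square (2°×1°, digits 0–9): lon ⌊2.30/2⌋ = 1; lat ⌊7.45/1⌋ = 7.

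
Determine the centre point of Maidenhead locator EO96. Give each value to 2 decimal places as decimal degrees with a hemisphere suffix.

56.50° N, 81.00° W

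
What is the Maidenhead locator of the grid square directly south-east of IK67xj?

Longitude subsquare x = 23; +1 → 24, wraps to 0 = a, carry into square.
Longitude square 6; +1 → 7.
Latitude subsquare j = 9; −1 → 8 = i.

IK77ai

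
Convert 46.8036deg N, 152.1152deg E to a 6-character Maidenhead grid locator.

QN66bt

Offset from 180°W / 90°S: lon 332.1152°, lat 136.8036°.
Field: 332.1152/20 → 16 → Q, 136.8036/10 → 13 → N; chars QN.
Square: 12.1152/2 → 6, 6.8036/1 → 6; chars 66.
Subsquare: 0.1152/0.0833333 → 1 → b, 0.8036/0.0416667 → 19 → t; chars bt.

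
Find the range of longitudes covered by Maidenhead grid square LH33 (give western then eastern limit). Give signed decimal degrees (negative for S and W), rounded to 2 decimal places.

Field L=11, H=7: +11·20° lon, +7·10° lat → SW at lon 40°, lat -20°.
Square 3, 3: +3·2° lon, +3·1° lat → SW at lon 46°, lat -17°.
Cell spans 2° lon × 1° lat.
west 46.00, east 48.00.

46.00, 48.00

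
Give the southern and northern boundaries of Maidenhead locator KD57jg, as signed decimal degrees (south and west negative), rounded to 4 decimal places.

-52.7500, -52.7083

Field K=10, D=3: +10·20° lon, +3·10° lat → SW at lon 20°, lat -60°.
Square 5, 7: +5·2° lon, +7·1° lat → SW at lon 30°, lat -53°.
Subsquare j=9, g=6: +9·0.0833333° lon, +6·0.0416667° lat → SW at lon 30.75°, lat -52.75°.
Cell spans 0.0833333° lon × 0.0416667° lat.
south -52.7500, north -52.7083.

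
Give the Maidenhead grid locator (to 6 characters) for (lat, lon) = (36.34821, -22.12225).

Add 180° to longitude and 90° to latitude: 157.8777, 126.3482.
Field: lon ⌊157.8777/20⌋ = 7 → H; lat ⌊126.3482/10⌋ = 12 → M.
Square: lon ⌊17.8777/2⌋ = 8; lat ⌊6.3482/1⌋ = 6.
Subsquare: lon ⌊1.8777/0.0833333⌋ = 22 → w; lat ⌊0.3482/0.0416667⌋ = 8 → i.

HM86wi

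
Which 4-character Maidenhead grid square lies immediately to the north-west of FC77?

FC68

Longitude square 7; −1 → 6.
Latitude square 7; +1 → 8.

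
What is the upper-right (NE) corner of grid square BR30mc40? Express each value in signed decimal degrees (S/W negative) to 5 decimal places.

Field B=1, R=17: +1·20° lon, +17·10° lat → SW at lon -160°, lat 80°.
Square 3, 0: +3·2° lon, +0·1° lat → SW at lon -154°, lat 80°.
Subsquare m=12, c=2: +12·0.0833333° lon, +2·0.0416667° lat → SW at lon -153°, lat 80.0833°.
Extended square 4, 0: +4·0.00833333° lon, +0·0.00416667° lat → SW at lon -152.967°, lat 80.0833°.
Cell spans 0.00833333° lon × 0.00416667° lat. NE corner is SW corner plus one full cell.
latitude 80.08750, longitude -152.95833.

80.08750, -152.95833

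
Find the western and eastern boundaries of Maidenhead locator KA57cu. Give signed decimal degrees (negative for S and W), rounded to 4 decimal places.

30.1667, 30.2500

Field K=10, A=0: +10·20° lon, +0·10° lat → SW at lon 20°, lat -90°.
Square 5, 7: +5·2° lon, +7·1° lat → SW at lon 30°, lat -83°.
Subsquare c=2, u=20: +2·0.0833333° lon, +20·0.0416667° lat → SW at lon 30.1667°, lat -82.1667°.
Cell spans 0.0833333° lon × 0.0416667° lat.
west 30.1667, east 30.2500.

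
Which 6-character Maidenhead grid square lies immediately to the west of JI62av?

Longitude subsquare a = 0; −1 → -1, wraps to 23 = x, carry into square.
Longitude square 6; −1 → 5.
The latitude characters are unchanged.

JI52xv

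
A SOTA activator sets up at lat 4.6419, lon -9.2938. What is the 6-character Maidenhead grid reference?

IJ54ip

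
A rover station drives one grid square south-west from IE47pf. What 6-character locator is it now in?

IE47oe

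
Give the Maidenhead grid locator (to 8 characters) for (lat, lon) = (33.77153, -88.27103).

EM53us75

Offset from 180°W / 90°S: lon 91.72897°, lat 123.77153°.
Field (20°×10°, letters A–R): 91.72897/20 → 4 → E, 123.77153/10 → 12 → M; chars EM.
Square (2°×1°, digits 0–9): 11.72897/2 → 5, 3.77153/1 → 3; chars 53.
Subsquare (5′×2.5′, letters a–x): 1.72897/0.0833333 → 20 → u, 0.77153/0.0416667 → 18 → s; chars us.
Extended square (30″×15″, digits 0–9): 0.06230/0.00833333 → 7, 0.02153/0.00416667 → 5; chars 75.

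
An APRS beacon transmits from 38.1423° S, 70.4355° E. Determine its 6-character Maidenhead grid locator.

MF51fu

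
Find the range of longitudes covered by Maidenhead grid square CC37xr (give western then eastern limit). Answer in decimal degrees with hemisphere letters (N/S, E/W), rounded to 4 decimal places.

Field C=2, C=2: +2·20° lon, +2·10° lat → SW at lon -140°, lat -70°.
Square 3, 7: +3·2° lon, +7·1° lat → SW at lon -134°, lat -63°.
Subsquare x=23, r=17: +23·0.0833333° lon, +17·0.0416667° lat → SW at lon -132.083°, lat -62.2917°.
Cell spans 0.0833333° lon × 0.0416667° lat.
west 132.0833° W, east 132.0000° W.

132.0833° W, 132.0000° W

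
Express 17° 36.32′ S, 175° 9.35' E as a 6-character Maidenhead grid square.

RH72nj

Offset from 180°W / 90°S: lon 355.1558°, lat 72.3947°.
Field: 355.1558/20 → 17 → R, 72.3947/10 → 7 → H; chars RH.
Square: 15.1558/2 → 7, 2.3947/1 → 2; chars 72.
Subsquare: 1.1558/0.0833333 → 13 → n, 0.3947/0.0416667 → 9 → j; chars nj.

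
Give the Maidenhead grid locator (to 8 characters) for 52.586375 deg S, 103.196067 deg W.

Add 180° to longitude and 90° to latitude: 76.80393, 37.41363.
Field: lon ⌊76.80393/20⌋ = 3 → D; lat ⌊37.41363/10⌋ = 3 → D.
Square: lon ⌊16.80393/2⌋ = 8; lat ⌊7.41363/1⌋ = 7.
Subsquare: lon ⌊0.80393/0.0833333⌋ = 9 → j; lat ⌊0.41363/0.0416667⌋ = 9 → j.
Extended square: lon ⌊0.05393/0.00833333⌋ = 6; lat ⌊0.03863/0.00416667⌋ = 9.

DD87jj69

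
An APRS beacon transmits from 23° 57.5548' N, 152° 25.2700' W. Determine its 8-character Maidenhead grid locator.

BL33sx90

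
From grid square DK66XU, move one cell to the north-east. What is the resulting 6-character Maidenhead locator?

DK76av

Longitude subsquare x = 23; +1 → 24, wraps to 0 = a, carry into square.
Longitude square 6; +1 → 7.
Latitude subsquare u = 20; +1 → 21 = v.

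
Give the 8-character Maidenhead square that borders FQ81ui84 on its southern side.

Latitude extended square 4; −1 → 3.
The longitude characters are unchanged.

FQ81ui83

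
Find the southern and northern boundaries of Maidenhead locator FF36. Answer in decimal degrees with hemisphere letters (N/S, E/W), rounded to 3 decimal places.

Field F=5, F=5: +5·20° lon, +5·10° lat → SW at lon -80°, lat -40°.
Square 3, 6: +3·2° lon, +6·1° lat → SW at lon -74°, lat -34°.
Cell spans 2° lon × 1° lat.
south 34.000° S, north 33.000° S.

34.000° S, 33.000° S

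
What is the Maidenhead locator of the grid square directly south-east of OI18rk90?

OI18sj09

Longitude extended square 9; +1 → 10, wraps to 0, carry into subsquare.
Longitude subsquare r = 17; +1 → 18 = s.
Latitude extended square 0; −1 → -1, wraps to 9, carry into subsquare.
Latitude subsquare k = 10; −1 → 9 = j.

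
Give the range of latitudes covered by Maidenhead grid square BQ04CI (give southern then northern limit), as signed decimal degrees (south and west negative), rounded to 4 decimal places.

74.3333, 74.3750

Field B=1, Q=16: +1·20° lon, +16·10° lat → SW at lon -160°, lat 70°.
Square 0, 4: +0·2° lon, +4·1° lat → SW at lon -160°, lat 74°.
Subsquare c=2, i=8: +2·0.0833333° lon, +8·0.0416667° lat → SW at lon -159.833°, lat 74.3333°.
Cell spans 0.0833333° lon × 0.0416667° lat.
south 74.3333, north 74.3750.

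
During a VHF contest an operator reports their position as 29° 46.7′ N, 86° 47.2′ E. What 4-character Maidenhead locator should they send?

NL39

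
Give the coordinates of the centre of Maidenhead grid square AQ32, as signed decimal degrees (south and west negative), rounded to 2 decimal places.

Field A=0, Q=16: +0·20° lon, +16·10° lat → SW at lon -180°, lat 70°.
Square 3, 2: +3·2° lon, +2·1° lat → SW at lon -174°, lat 72°.
Cell spans 2° lon × 1° lat. Centre is SW corner plus half of each.
latitude 72.50, longitude -173.00.

72.50, -173.00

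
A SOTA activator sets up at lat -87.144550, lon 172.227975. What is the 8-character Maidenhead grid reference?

RA62cu75

Offset from 180°W / 90°S: lon 352.22798°, lat 2.85545°.
Field (20°×10°, letters A–R): 352.22798/20 → 17 → R, 2.85545/10 → 0 → A; chars RA.
Square (2°×1°, digits 0–9): 12.22798/2 → 6, 2.85545/1 → 2; chars 62.
Subsquare (5′×2.5′, letters a–x): 0.22798/0.0833333 → 2 → c, 0.85545/0.0416667 → 20 → u; chars cu.
Extended square (30″×15″, digits 0–9): 0.06131/0.00833333 → 7, 0.02212/0.00416667 → 5; chars 75.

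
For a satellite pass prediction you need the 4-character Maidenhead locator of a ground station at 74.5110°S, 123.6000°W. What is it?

Add 180° to longitude and 90° to latitude: 56.40, 15.49.
Field: 56.40/20 → 2 → C, 15.49/10 → 1 → B; chars CB.
Square: 16.40/2 → 8, 5.49/1 → 5; chars 85.

CB85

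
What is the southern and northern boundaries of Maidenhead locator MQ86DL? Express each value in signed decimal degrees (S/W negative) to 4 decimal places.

76.4583, 76.5000

Field M=12, Q=16: +12·20° lon, +16·10° lat → SW at lon 60°, lat 70°.
Square 8, 6: +8·2° lon, +6·1° lat → SW at lon 76°, lat 76°.
Subsquare d=3, l=11: +3·0.0833333° lon, +11·0.0416667° lat → SW at lon 76.25°, lat 76.4583°.
Cell spans 0.0833333° lon × 0.0416667° lat.
south 76.4583, north 76.5000.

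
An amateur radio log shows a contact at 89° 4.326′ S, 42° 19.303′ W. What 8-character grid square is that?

GA80uw12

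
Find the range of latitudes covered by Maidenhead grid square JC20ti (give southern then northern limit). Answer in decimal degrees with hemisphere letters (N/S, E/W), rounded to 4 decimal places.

Field J=9, C=2: +9·20° lon, +2·10° lat → SW at lon 0°, lat -70°.
Square 2, 0: +2·2° lon, +0·1° lat → SW at lon 4°, lat -70°.
Subsquare t=19, i=8: +19·0.0833333° lon, +8·0.0416667° lat → SW at lon 5.58333°, lat -69.6667°.
Cell spans 0.0833333° lon × 0.0416667° lat.
south 69.6667° S, north 69.6250° S.

69.6667° S, 69.6250° S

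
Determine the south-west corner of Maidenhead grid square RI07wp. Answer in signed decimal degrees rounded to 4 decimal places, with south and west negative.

-2.3750, 161.8333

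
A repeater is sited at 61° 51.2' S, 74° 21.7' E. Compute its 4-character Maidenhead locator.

Offset from 180°W / 90°S: lon 254.36°, lat 28.15°.
Field: lon ⌊254.36/20⌋ = 12 → M; lat ⌊28.15/10⌋ = 2 → C.
Square: lon ⌊14.36/2⌋ = 7; lat ⌊8.15/1⌋ = 8.

MC78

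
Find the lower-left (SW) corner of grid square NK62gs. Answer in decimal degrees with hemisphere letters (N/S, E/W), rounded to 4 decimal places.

12.7500° N, 92.5000° E

Field N=13, K=10: +13·20° lon, +10·10° lat → SW at lon 80°, lat 10°.
Square 6, 2: +6·2° lon, +2·1° lat → SW at lon 92°, lat 12°.
Subsquare g=6, s=18: +6·0.0833333° lon, +18·0.0416667° lat → SW at lon 92.5°, lat 12.75°.
latitude 12.7500° N, longitude 92.5000° E.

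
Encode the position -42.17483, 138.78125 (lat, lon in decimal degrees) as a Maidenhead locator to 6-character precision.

PE97jt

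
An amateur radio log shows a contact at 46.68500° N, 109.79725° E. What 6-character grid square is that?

Shift to the Maidenhead origin (180°W, 90°S): lon 289.7973, lat 136.6850.
Field: 289.7973/20 → 14 → O, 136.6850/10 → 13 → N; chars ON.
Square: 9.7973/2 → 4, 6.6850/1 → 6; chars 46.
Subsquare: 1.7973/0.0833333 → 21 → v, 0.6850/0.0416667 → 16 → q; chars vq.

ON46vq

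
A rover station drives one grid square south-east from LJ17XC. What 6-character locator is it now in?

Longitude subsquare x = 23; +1 → 24, wraps to 0 = a, carry into square.
Longitude square 1; +1 → 2.
Latitude subsquare c = 2; −1 → 1 = b.

LJ27ab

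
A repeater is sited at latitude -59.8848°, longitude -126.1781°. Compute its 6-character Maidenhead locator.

Offset from 180°W / 90°S: lon 53.8219°, lat 30.1152°.
Field: lon ⌊53.8219/20⌋ = 2 → C; lat ⌊30.1152/10⌋ = 3 → D.
Square: lon ⌊13.8219/2⌋ = 6; lat ⌊0.1152/1⌋ = 0.
Subsquare: lon ⌊1.8219/0.0833333⌋ = 21 → v; lat ⌊0.1152/0.0416667⌋ = 2 → c.

CD60vc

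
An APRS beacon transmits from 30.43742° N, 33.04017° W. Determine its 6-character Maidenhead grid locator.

HM30lk

Add 180° to longitude and 90° to latitude: 146.9598, 120.4374.
Field: 146.9598/20 → 7 → H, 120.4374/10 → 12 → M; chars HM.
Square: 6.9598/2 → 3, 0.4374/1 → 0; chars 30.
Subsquare: 0.9598/0.0833333 → 11 → l, 0.4374/0.0416667 → 10 → k; chars lk.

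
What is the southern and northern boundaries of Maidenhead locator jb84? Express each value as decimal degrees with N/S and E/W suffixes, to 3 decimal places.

Field J=9, B=1: +9·20° lon, +1·10° lat → SW at lon 0°, lat -80°.
Square 8, 4: +8·2° lon, +4·1° lat → SW at lon 16°, lat -76°.
Cell spans 2° lon × 1° lat.
south 76.000° S, north 75.000° S.

76.000° S, 75.000° S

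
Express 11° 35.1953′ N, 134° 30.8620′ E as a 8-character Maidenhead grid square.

Add 180° to longitude and 90° to latitude: 314.51437, 101.58659.
Field: 314.51437/20 → 15 → P, 101.58659/10 → 10 → K; chars PK.
Square: 14.51437/2 → 7, 1.58659/1 → 1; chars 71.
Subsquare: 0.51437/0.0833333 → 6 → g, 0.58659/0.0416667 → 14 → o; chars go.
Extended square: 0.01437/0.00833333 → 1, 0.00326/0.00416667 → 0; chars 10.

PK71go10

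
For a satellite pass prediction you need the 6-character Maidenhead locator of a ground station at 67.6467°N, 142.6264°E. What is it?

QP17hp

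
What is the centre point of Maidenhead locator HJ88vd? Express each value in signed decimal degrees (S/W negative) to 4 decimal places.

Field H=7, J=9: +7·20° lon, +9·10° lat → SW at lon -40°, lat 0°.
Square 8, 8: +8·2° lon, +8·1° lat → SW at lon -24°, lat 8°.
Subsquare v=21, d=3: +21·0.0833333° lon, +3·0.0416667° lat → SW at lon -22.25°, lat 8.125°.
Cell spans 0.0833333° lon × 0.0416667° lat. Centre is SW corner plus half of each.
latitude 8.1458, longitude -22.2083.

8.1458, -22.2083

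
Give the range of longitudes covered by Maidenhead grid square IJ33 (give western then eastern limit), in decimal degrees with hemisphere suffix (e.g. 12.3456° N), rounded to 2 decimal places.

Field I=8, J=9: +8·20° lon, +9·10° lat → SW at lon -20°, lat 0°.
Square 3, 3: +3·2° lon, +3·1° lat → SW at lon -14°, lat 3°.
Cell spans 2° lon × 1° lat.
west 14.00° W, east 12.00° W.

14.00° W, 12.00° W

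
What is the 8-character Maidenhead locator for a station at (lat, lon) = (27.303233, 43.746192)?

LL17uh92

Add 180° to longitude and 90° to latitude: 223.74619, 117.30323.
Field: lon ⌊223.74619/20⌋ = 11 → L; lat ⌊117.30323/10⌋ = 11 → L.
Square: lon ⌊3.74619/2⌋ = 1; lat ⌊7.30323/1⌋ = 7.
Subsquare: lon ⌊1.74619/0.0833333⌋ = 20 → u; lat ⌊0.30323/0.0416667⌋ = 7 → h.
Extended square: lon ⌊0.07953/0.00833333⌋ = 9; lat ⌊0.01157/0.00416667⌋ = 2.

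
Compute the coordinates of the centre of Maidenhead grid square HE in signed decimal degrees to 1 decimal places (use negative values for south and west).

Field H=7, E=4: +7·20° lon, +4·10° lat → SW at lon -40°, lat -50°.
Cell spans 20° lon × 10° lat. Centre is SW corner plus half of each.
latitude -45.0, longitude -30.0.

-45.0, -30.0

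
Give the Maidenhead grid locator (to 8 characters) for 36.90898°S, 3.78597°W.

Shift to the Maidenhead origin (180°W, 90°S): lon 176.21403, lat 53.09102.
Field: lon ⌊176.21403/20⌋ = 8 → I; lat ⌊53.09102/10⌋ = 5 → F.
Square: lon ⌊16.21403/2⌋ = 8; lat ⌊3.09102/1⌋ = 3.
Subsquare: lon ⌊0.21403/0.0833333⌋ = 2 → c; lat ⌊0.09102/0.0416667⌋ = 2 → c.
Extended square: lon ⌊0.04736/0.00833333⌋ = 5; lat ⌊0.00769/0.00416667⌋ = 1.

IF83cc51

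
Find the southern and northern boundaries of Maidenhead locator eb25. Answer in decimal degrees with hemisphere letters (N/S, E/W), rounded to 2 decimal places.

75.00° S, 74.00° S

Field E=4, B=1: +4·20° lon, +1·10° lat → SW at lon -100°, lat -80°.
Square 2, 5: +2·2° lon, +5·1° lat → SW at lon -96°, lat -75°.
Cell spans 2° lon × 1° lat.
south 75.00° S, north 74.00° S.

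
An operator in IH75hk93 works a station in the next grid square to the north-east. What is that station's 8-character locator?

IH75ik04

Longitude extended square 9; +1 → 10, wraps to 0, carry into subsquare.
Longitude subsquare h = 7; +1 → 8 = i.
Latitude extended square 3; +1 → 4.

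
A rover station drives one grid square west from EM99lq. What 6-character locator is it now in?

Longitude subsquare l = 11; −1 → 10 = k.
The latitude characters are unchanged.

EM99kq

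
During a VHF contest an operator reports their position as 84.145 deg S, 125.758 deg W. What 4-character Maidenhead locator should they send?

CA75

Shift to the Maidenhead origin (180°W, 90°S): lon 54.24, lat 5.86.
Field: 54.24/20 → 2 → C, 5.86/10 → 0 → A; chars CA.
Square: 14.24/2 → 7, 5.86/1 → 5; chars 75.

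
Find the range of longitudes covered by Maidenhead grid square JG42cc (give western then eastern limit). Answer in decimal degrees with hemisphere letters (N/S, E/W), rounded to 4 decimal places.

8.1667° E, 8.2500° E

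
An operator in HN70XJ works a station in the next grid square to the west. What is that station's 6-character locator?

HN70wj

Longitude subsquare x = 23; −1 → 22 = w.
The latitude characters are unchanged.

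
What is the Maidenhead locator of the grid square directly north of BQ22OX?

BQ23oa

Latitude subsquare x = 23; +1 → 24, wraps to 0 = a, carry into square.
Latitude square 2; +1 → 3.
The longitude characters are unchanged.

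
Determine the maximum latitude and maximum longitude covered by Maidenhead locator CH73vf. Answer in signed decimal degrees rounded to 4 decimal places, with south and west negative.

-16.7500, -124.1667

Field C=2, H=7: +2·20° lon, +7·10° lat → SW at lon -140°, lat -20°.
Square 7, 3: +7·2° lon, +3·1° lat → SW at lon -126°, lat -17°.
Subsquare v=21, f=5: +21·0.0833333° lon, +5·0.0416667° lat → SW at lon -124.25°, lat -16.7917°.
Cell spans 0.0833333° lon × 0.0416667° lat. NE corner is SW corner plus one full cell.
latitude -16.7500, longitude -124.1667.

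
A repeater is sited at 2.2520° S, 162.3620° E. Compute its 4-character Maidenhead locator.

Shift to the Maidenhead origin (180°W, 90°S): lon 342.36, lat 87.75.
Field: 342.36/20 → 17 → R, 87.75/10 → 8 → I; chars RI.
Square: 2.36/2 → 1, 7.75/1 → 7; chars 17.

RI17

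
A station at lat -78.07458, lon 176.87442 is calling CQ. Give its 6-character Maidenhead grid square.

RB81kw

Offset from 180°W / 90°S: lon 356.8744°, lat 11.9254°.
Field: lon ⌊356.8744/20⌋ = 17 → R; lat ⌊11.9254/10⌋ = 1 → B.
Square: lon ⌊16.8744/2⌋ = 8; lat ⌊1.9254/1⌋ = 1.
Subsquare: lon ⌊0.8744/0.0833333⌋ = 10 → k; lat ⌊0.9254/0.0416667⌋ = 22 → w.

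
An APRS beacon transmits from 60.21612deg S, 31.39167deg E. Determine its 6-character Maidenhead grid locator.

Add 180° to longitude and 90° to latitude: 211.3917, 29.7839.
Field: lon ⌊211.3917/20⌋ = 10 → K; lat ⌊29.7839/10⌋ = 2 → C.
Square: lon ⌊11.3917/2⌋ = 5; lat ⌊9.7839/1⌋ = 9.
Subsquare: lon ⌊1.3917/0.0833333⌋ = 16 → q; lat ⌊0.7839/0.0416667⌋ = 18 → s.

KC59qs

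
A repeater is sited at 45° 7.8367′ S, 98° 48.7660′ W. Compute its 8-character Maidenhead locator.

EE04ou28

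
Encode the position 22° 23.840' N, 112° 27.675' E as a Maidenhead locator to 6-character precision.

Add 180° to longitude and 90° to latitude: 292.4613, 112.3973.
Field: 292.4613/20 → 14 → O, 112.3973/10 → 11 → L; chars OL.
Square: 12.4613/2 → 6, 2.3973/1 → 2; chars 62.
Subsquare: 0.4613/0.0833333 → 5 → f, 0.3973/0.0416667 → 9 → j; chars fj.

OL62fj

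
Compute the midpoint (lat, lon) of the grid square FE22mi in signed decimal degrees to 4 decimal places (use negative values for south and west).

-47.6458, -74.9583

Field F=5, E=4: +5·20° lon, +4·10° lat → SW at lon -80°, lat -50°.
Square 2, 2: +2·2° lon, +2·1° lat → SW at lon -76°, lat -48°.
Subsquare m=12, i=8: +12·0.0833333° lon, +8·0.0416667° lat → SW at lon -75°, lat -47.6667°.
Cell spans 0.0833333° lon × 0.0416667° lat. Centre is SW corner plus half of each.
latitude -47.6458, longitude -74.9583.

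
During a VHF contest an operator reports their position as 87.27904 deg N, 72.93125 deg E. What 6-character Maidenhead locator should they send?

Offset from 180°W / 90°S: lon 252.9313°, lat 177.2790°.
Field (20°×10°, letters A–R): 252.9313/20 → 12 → M, 177.2790/10 → 17 → R; chars MR.
Square (2°×1°, digits 0–9): 12.9313/2 → 6, 7.2790/1 → 7; chars 67.
Subsquare (5′×2.5′, letters a–x): 0.9313/0.0833333 → 11 → l, 0.2790/0.0416667 → 6 → g; chars lg.

MR67lg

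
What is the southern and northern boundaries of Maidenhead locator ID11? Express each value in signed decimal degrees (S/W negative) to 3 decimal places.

-59.000, -58.000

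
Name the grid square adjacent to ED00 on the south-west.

DC99

Longitude square 0; −1 → -1, wraps to 9, carry into field.
Longitude field E = 4; −1 → 3 = D.
Latitude square 0; −1 → -1, wraps to 9, carry into field.
Latitude field D = 3; −1 → 2 = C.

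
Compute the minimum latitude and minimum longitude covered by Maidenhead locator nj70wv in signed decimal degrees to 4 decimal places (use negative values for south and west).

Field N=13, J=9: +13·20° lon, +9·10° lat → SW at lon 80°, lat 0°.
Square 7, 0: +7·2° lon, +0·1° lat → SW at lon 94°, lat 0°.
Subsquare w=22, v=21: +22·0.0833333° lon, +21·0.0416667° lat → SW at lon 95.8333°, lat 0.875°.
latitude 0.8750, longitude 95.8333.

0.8750, 95.8333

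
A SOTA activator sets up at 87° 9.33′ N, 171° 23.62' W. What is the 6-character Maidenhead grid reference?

Add 180° to longitude and 90° to latitude: 8.6063, 177.1555.
Field: lon ⌊8.6063/20⌋ = 0 → A; lat ⌊177.1555/10⌋ = 17 → R.
Square: lon ⌊8.6063/2⌋ = 4; lat ⌊7.1555/1⌋ = 7.
Subsquare: lon ⌊0.6063/0.0833333⌋ = 7 → h; lat ⌊0.1555/0.0416667⌋ = 3 → d.

AR47hd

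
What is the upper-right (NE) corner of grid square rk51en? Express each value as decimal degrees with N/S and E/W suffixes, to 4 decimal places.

11.5833° N, 170.4167° E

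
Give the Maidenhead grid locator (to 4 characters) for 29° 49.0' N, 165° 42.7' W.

Offset from 180°W / 90°S: lon 14.29°, lat 119.82°.
Field (20°×10°, letters A–R): lon ⌊14.29/20⌋ = 0 → A; lat ⌊119.82/10⌋ = 11 → L.
Square (2°×1°, digits 0–9): lon ⌊14.29/2⌋ = 7; lat ⌊9.82/1⌋ = 9.

AL79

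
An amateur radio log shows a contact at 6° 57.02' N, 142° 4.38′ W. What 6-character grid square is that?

BJ86xw

Add 180° to longitude and 90° to latitude: 37.9270, 96.9503.
Field: lon ⌊37.9270/20⌋ = 1 → B; lat ⌊96.9503/10⌋ = 9 → J.
Square: lon ⌊17.9270/2⌋ = 8; lat ⌊6.9503/1⌋ = 6.
Subsquare: lon ⌊1.9270/0.0833333⌋ = 23 → x; lat ⌊0.9503/0.0416667⌋ = 22 → w.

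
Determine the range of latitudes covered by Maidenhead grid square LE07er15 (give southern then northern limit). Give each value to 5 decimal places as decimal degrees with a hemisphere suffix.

Field L=11, E=4: +11·20° lon, +4·10° lat → SW at lon 40°, lat -50°.
Square 0, 7: +0·2° lon, +7·1° lat → SW at lon 40°, lat -43°.
Subsquare e=4, r=17: +4·0.0833333° lon, +17·0.0416667° lat → SW at lon 40.3333°, lat -42.2917°.
Extended square 1, 5: +1·0.00833333° lon, +5·0.00416667° lat → SW at lon 40.3417°, lat -42.2708°.
Cell spans 0.00833333° lon × 0.00416667° lat.
south 42.27083° S, north 42.26667° S.

42.27083° S, 42.26667° S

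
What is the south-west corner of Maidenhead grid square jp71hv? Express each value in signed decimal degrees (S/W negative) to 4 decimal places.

Field J=9, P=15: +9·20° lon, +15·10° lat → SW at lon 0°, lat 60°.
Square 7, 1: +7·2° lon, +1·1° lat → SW at lon 14°, lat 61°.
Subsquare h=7, v=21: +7·0.0833333° lon, +21·0.0416667° lat → SW at lon 14.5833°, lat 61.875°.
latitude 61.8750, longitude 14.5833.

61.8750, 14.5833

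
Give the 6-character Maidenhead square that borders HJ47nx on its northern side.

Latitude subsquare x = 23; +1 → 24, wraps to 0 = a, carry into square.
Latitude square 7; +1 → 8.
The longitude characters are unchanged.

HJ48na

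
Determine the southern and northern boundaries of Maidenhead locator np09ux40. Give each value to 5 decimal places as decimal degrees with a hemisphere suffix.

Field N=13, P=15: +13·20° lon, +15·10° lat → SW at lon 80°, lat 60°.
Square 0, 9: +0·2° lon, +9·1° lat → SW at lon 80°, lat 69°.
Subsquare u=20, x=23: +20·0.0833333° lon, +23·0.0416667° lat → SW at lon 81.6667°, lat 69.9583°.
Extended square 4, 0: +4·0.00833333° lon, +0·0.00416667° lat → SW at lon 81.7°, lat 69.9583°.
Cell spans 0.00833333° lon × 0.00416667° lat.
south 69.95833° N, north 69.96250° N.

69.95833° N, 69.96250° N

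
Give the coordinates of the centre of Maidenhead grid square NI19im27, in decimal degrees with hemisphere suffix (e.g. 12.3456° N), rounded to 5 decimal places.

Field N=13, I=8: +13·20° lon, +8·10° lat → SW at lon 80°, lat -10°.
Square 1, 9: +1·2° lon, +9·1° lat → SW at lon 82°, lat -1°.
Subsquare i=8, m=12: +8·0.0833333° lon, +12·0.0416667° lat → SW at lon 82.6667°, lat -0.5°.
Extended square 2, 7: +2·0.00833333° lon, +7·0.00416667° lat → SW at lon 82.6833°, lat -0.470833°.
Cell spans 0.00833333° lon × 0.00416667° lat. Centre is SW corner plus half of each.
latitude 0.46875° S, longitude 82.68750° E.

0.46875° S, 82.68750° E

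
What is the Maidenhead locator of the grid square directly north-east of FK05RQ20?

FK05rq31

Longitude extended square 2; +1 → 3.
Latitude extended square 0; +1 → 1.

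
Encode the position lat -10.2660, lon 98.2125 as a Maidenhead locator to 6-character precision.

NH99cr

Add 180° to longitude and 90° to latitude: 278.2125, 79.7340.
Field: 278.2125/20 → 13 → N, 79.7340/10 → 7 → H; chars NH.
Square: 18.2125/2 → 9, 9.7340/1 → 9; chars 99.
Subsquare: 0.2125/0.0833333 → 2 → c, 0.7340/0.0416667 → 17 → r; chars cr.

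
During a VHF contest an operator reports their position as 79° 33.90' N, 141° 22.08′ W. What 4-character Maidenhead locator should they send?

BQ99

Add 180° to longitude and 90° to latitude: 38.63, 169.56.
Field: lon ⌊38.63/20⌋ = 1 → B; lat ⌊169.56/10⌋ = 16 → Q.
Square: lon ⌊18.63/2⌋ = 9; lat ⌊9.56/1⌋ = 9.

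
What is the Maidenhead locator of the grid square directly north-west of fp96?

FP87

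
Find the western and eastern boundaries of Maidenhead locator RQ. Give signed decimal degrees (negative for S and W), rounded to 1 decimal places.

160.0, 180.0

Field R=17, Q=16: +17·20° lon, +16·10° lat → SW at lon 160°, lat 70°.
Cell spans 20° lon × 10° lat.
west 160.0, east 180.0.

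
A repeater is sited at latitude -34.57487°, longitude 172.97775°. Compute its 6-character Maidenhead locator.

Offset from 180°W / 90°S: lon 352.9778°, lat 55.4251°.
Field: 352.9778/20 → 17 → R, 55.4251/10 → 5 → F; chars RF.
Square: 12.9778/2 → 6, 5.4251/1 → 5; chars 65.
Subsquare: 0.9778/0.0833333 → 11 → l, 0.4251/0.0416667 → 10 → k; chars lk.

RF65lk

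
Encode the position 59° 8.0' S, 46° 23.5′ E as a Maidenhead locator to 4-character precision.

LD30

Offset from 180°W / 90°S: lon 226.39°, lat 30.87°.
Field: lon ⌊226.39/20⌋ = 11 → L; lat ⌊30.87/10⌋ = 3 → D.
Square: lon ⌊6.39/2⌋ = 3; lat ⌊0.87/1⌋ = 0.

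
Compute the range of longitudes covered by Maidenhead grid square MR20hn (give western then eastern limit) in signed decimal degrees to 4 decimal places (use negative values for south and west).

64.5833, 64.6667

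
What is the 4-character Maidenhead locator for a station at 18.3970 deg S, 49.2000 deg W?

Shift to the Maidenhead origin (180°W, 90°S): lon 130.80, lat 71.60.
Field: lon ⌊130.80/20⌋ = 6 → G; lat ⌊71.60/10⌋ = 7 → H.
Square: lon ⌊10.80/2⌋ = 5; lat ⌊1.60/1⌋ = 1.

GH51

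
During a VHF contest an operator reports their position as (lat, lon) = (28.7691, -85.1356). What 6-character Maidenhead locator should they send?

Offset from 180°W / 90°S: lon 94.8644°, lat 118.7691°.
Field: 94.8644/20 → 4 → E, 118.7691/10 → 11 → L; chars EL.
Square: 14.8644/2 → 7, 8.7691/1 → 8; chars 78.
Subsquare: 0.8644/0.0833333 → 10 → k, 0.7691/0.0416667 → 18 → s; chars ks.

EL78ks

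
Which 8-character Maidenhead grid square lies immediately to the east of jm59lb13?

JM59lb23

Longitude extended square 1; +1 → 2.
The latitude characters are unchanged.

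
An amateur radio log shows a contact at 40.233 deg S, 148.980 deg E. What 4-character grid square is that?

QE49

Offset from 180°W / 90°S: lon 328.98°, lat 49.77°.
Field (20°×10°, letters A–R): 328.98/20 → 16 → Q, 49.77/10 → 4 → E; chars QE.
Square (2°×1°, digits 0–9): 8.98/2 → 4, 9.77/1 → 9; chars 49.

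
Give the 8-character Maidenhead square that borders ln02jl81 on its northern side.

LN02jl82

Latitude extended square 1; +1 → 2.
The longitude characters are unchanged.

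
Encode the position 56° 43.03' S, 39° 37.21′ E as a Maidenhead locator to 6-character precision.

KD93tg

Offset from 180°W / 90°S: lon 219.6202°, lat 33.2828°.
Field: 219.6202/20 → 10 → K, 33.2828/10 → 3 → D; chars KD.
Square: 19.6202/2 → 9, 3.2828/1 → 3; chars 93.
Subsquare: 1.6202/0.0833333 → 19 → t, 0.2828/0.0416667 → 6 → g; chars tg.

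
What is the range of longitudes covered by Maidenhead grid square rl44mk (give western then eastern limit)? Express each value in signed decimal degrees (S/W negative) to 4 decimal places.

169.0000, 169.0833

Field R=17, L=11: +17·20° lon, +11·10° lat → SW at lon 160°, lat 20°.
Square 4, 4: +4·2° lon, +4·1° lat → SW at lon 168°, lat 24°.
Subsquare m=12, k=10: +12·0.0833333° lon, +10·0.0416667° lat → SW at lon 169°, lat 24.4167°.
Cell spans 0.0833333° lon × 0.0416667° lat.
west 169.0000, east 169.0833.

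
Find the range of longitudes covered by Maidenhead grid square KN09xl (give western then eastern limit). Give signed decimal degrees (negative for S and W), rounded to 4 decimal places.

21.9167, 22.0000

Field K=10, N=13: +10·20° lon, +13·10° lat → SW at lon 20°, lat 40°.
Square 0, 9: +0·2° lon, +9·1° lat → SW at lon 20°, lat 49°.
Subsquare x=23, l=11: +23·0.0833333° lon, +11·0.0416667° lat → SW at lon 21.9167°, lat 49.4583°.
Cell spans 0.0833333° lon × 0.0416667° lat.
west 21.9167, east 22.0000.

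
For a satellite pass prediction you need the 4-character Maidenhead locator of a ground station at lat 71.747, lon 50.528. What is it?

LQ51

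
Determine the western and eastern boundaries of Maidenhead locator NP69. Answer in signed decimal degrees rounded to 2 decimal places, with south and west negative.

92.00, 94.00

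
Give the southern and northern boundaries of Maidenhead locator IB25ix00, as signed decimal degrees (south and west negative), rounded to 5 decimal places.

-74.04167, -74.03750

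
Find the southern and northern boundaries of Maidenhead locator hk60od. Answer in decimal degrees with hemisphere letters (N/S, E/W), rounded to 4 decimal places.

10.1250° N, 10.1667° N

Field H=7, K=10: +7·20° lon, +10·10° lat → SW at lon -40°, lat 10°.
Square 6, 0: +6·2° lon, +0·1° lat → SW at lon -28°, lat 10°.
Subsquare o=14, d=3: +14·0.0833333° lon, +3·0.0416667° lat → SW at lon -26.8333°, lat 10.125°.
Cell spans 0.0833333° lon × 0.0416667° lat.
south 10.1250° N, north 10.1667° N.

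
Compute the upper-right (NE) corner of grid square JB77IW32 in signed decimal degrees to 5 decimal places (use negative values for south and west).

-72.07083, 14.70000

Field J=9, B=1: +9·20° lon, +1·10° lat → SW at lon 0°, lat -80°.
Square 7, 7: +7·2° lon, +7·1° lat → SW at lon 14°, lat -73°.
Subsquare i=8, w=22: +8·0.0833333° lon, +22·0.0416667° lat → SW at lon 14.6667°, lat -72.0833°.
Extended square 3, 2: +3·0.00833333° lon, +2·0.00416667° lat → SW at lon 14.6917°, lat -72.075°.
Cell spans 0.00833333° lon × 0.00416667° lat. NE corner is SW corner plus one full cell.
latitude -72.07083, longitude 14.70000.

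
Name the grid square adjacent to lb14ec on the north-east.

LB14fd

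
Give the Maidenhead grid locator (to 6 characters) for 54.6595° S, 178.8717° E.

Offset from 180°W / 90°S: lon 358.8717°, lat 35.3405°.
Field: lon ⌊358.8717/20⌋ = 17 → R; lat ⌊35.3405/10⌋ = 3 → D.
Square: lon ⌊18.8717/2⌋ = 9; lat ⌊5.3405/1⌋ = 5.
Subsquare: lon ⌊0.8717/0.0833333⌋ = 10 → k; lat ⌊0.3405/0.0416667⌋ = 8 → i.

RD95ki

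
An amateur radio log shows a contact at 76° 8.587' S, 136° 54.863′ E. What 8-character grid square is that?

PB83ku95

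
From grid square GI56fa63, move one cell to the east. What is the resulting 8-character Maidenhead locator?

GI56fa73

Longitude extended square 6; +1 → 7.
The latitude characters are unchanged.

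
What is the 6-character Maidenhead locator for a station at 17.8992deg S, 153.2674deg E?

Shift to the Maidenhead origin (180°W, 90°S): lon 333.2674, lat 72.1008.
Field (20°×10°, letters A–R): 333.2674/20 → 16 → Q, 72.1008/10 → 7 → H; chars QH.
Square (2°×1°, digits 0–9): 13.2674/2 → 6, 2.1008/1 → 2; chars 62.
Subsquare (5′×2.5′, letters a–x): 1.2674/0.0833333 → 15 → p, 0.1008/0.0416667 → 2 → c; chars pc.

QH62pc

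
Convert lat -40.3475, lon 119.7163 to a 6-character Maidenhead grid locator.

Shift to the Maidenhead origin (180°W, 90°S): lon 299.7163, lat 49.6525.
Field: 299.7163/20 → 14 → O, 49.6525/10 → 4 → E; chars OE.
Square: 19.7163/2 → 9, 9.6525/1 → 9; chars 99.
Subsquare: 1.7163/0.0833333 → 20 → u, 0.6525/0.0416667 → 15 → p; chars up.

OE99up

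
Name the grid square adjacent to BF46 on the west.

BF36

Longitude square 4; −1 → 3.
The latitude characters are unchanged.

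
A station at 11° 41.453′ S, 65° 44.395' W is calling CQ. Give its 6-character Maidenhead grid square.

FH78dh

Shift to the Maidenhead origin (180°W, 90°S): lon 114.2601, lat 78.3091.
Field (20°×10°, letters A–R): lon ⌊114.2601/20⌋ = 5 → F; lat ⌊78.3091/10⌋ = 7 → H.
Square (2°×1°, digits 0–9): lon ⌊14.2601/2⌋ = 7; lat ⌊8.3091/1⌋ = 8.
Subsquare (5′×2.5′, letters a–x): lon ⌊0.2601/0.0833333⌋ = 3 → d; lat ⌊0.3091/0.0416667⌋ = 7 → h.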